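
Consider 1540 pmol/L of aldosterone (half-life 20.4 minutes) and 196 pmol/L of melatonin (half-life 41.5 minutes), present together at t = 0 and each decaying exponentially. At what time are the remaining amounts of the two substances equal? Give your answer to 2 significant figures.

120 minutes

Set 1540·(1/2)^(t/20.4) = 196·(1/2)^(t/41.5).
Taking log₂: log₂(1540/196) = t·(1/20.4 − 1/41.5).
log₂(7.8571) = 2.974; 1/20.4 − 1/41.5 = 0.024923.
t = 2.974 / 0.024923 ≈ 119.33 minutes.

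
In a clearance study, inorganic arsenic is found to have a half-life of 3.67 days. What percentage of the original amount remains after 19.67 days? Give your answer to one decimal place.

2.4%

n = 19.67/3.67 ≈ 5.3597 half-lives.
Fraction remaining = (1/2)^5.3597 ≈ 0.024354, i.e. 2.4354%.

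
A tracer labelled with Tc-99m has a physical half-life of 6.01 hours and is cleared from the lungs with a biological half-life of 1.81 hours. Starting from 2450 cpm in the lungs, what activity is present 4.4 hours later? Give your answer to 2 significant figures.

1/t_eff = 1/t_phys + 1/t_biol = 1/6.01 + 1/1.81 = 0.71888 per hour.
t_eff = 6.01 × 1.81 / (6.01 + 1.81) ≈ 1.3911 hours.
Remaining = 2450 × (1/2)^(4.4/1.3911) = 2450 × (1/2)^3.1631 ≈ 273.52 cpm.

270 cpm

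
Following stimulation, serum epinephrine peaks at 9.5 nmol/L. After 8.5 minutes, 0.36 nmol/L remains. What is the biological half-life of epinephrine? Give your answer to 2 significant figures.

1.8 minutes

A/A₀ = 0.36/9.5 ≈ 0.037895.
n = log₂(26.389) ≈ 4.7219 half-lives elapsed in 8.5 minutes.
t½ = 8.5/4.7219 ≈ 1.8001 minutes.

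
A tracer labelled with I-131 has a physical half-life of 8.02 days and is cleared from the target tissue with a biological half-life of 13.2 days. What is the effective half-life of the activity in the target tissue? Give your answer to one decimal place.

1/t_eff = 1/t_phys + 1/t_biol = 1/8.02 + 1/13.2 = 0.20045 per day.
t_eff = 8.02 × 13.2 / (8.02 + 13.2) ≈ 4.9889 days.

5.0 days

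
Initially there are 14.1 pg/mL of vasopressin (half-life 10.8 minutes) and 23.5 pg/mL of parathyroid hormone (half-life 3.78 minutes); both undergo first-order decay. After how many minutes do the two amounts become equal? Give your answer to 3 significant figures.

Set 14.1·(1/2)^(t/10.8) = 23.5·(1/2)^(t/3.78).
Taking log₂: log₂(14.1/23.5) = t·(1/10.8 − 1/3.78).
log₂(0.6) = -0.73697; 1/10.8 − 1/3.78 = -0.17196.
t = -0.73697 / -0.17196 ≈ 4.2857 minutes.

4.29 minutes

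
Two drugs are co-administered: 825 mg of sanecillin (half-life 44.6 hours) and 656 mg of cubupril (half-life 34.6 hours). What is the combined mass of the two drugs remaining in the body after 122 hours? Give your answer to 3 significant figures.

sanecillin: 825 × (1/2)^(122/44.6) = 825 × (1/2)^2.7354 ≈ 123.88 mg.
cubupril: 656 × (1/2)^(122/34.6) = 656 × (1/2)^3.526 ≈ 56.947 mg.
Total = 123.88 + 56.947 ≈ 180.83 mg.

181 mg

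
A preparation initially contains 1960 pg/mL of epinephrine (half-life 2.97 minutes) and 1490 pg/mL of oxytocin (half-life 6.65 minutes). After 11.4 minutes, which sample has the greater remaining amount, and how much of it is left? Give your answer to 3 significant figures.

epinephrine: 1960 × (1/2)^3.8384 ≈ 137.02 pg/mL.
oxytocin: 1490 × (1/2)^1.7143 ≈ 454.08 pg/mL.
Oxytocin has more remaining, at ≈ 454.08 pg/mL.

oxytocin, 454 pg/mL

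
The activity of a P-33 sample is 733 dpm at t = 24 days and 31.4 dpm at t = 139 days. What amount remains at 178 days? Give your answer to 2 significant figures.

Over Δt = 139 − 24 = 115 days, the level fell by a factor of 733/31.4 ≈ 23.344.
n = log₂(23.344) ≈ 4.545 half-lives, so t½ = 115/4.545 ≈ 25.303 days.
From t = 139 to t = 178: 31.4 × (1/2)^((178−139)/25.303) ≈ 10.788 dpm.

11 dpm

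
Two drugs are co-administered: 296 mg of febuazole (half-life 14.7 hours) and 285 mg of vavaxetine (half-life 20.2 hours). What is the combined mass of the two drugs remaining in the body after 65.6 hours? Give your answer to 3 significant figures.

43.4 mg

febuazole: 296 × (1/2)^(65.6/14.7) = 296 × (1/2)^4.4626 ≈ 13.425 mg.
vavaxetine: 285 × (1/2)^(65.6/20.2) = 285 × (1/2)^3.2475 ≈ 30.008 mg.
Total = 13.425 + 30.008 ≈ 43.434 mg.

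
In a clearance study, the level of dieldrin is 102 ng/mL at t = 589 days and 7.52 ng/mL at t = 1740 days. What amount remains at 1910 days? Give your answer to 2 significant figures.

5.1 ng/mL

Over Δt = 1740 − 589 = 1151 days, the level fell by a factor of 102/7.52 ≈ 13.564.
n = log₂(13.564) ≈ 3.7617 half-lives, so t½ = 1151/3.7617 ≈ 305.98 days.
From t = 1740 to t = 1910: 7.52 × (1/2)^((1910−1740)/305.98) ≈ 5.1164 ng/mL.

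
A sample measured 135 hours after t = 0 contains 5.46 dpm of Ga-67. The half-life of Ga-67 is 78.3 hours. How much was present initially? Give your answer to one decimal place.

Number of half-lives elapsed: n = 135/78.3 ≈ 1.7241.
A₀ = A × 2^n = 5.46 × 2^1.7241 = 5.46 × 3.3038 ≈ 18.039 dpm.

18.0 dpm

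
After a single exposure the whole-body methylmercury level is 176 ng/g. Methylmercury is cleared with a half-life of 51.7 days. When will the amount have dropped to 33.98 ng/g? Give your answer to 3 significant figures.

Fraction remaining = 33.98/176 ≈ 0.19307.
n = log₂(176/33.98) = ln(5.1795)/ln 2 ≈ 2.3728 half-lives.
t = n × t½ = 2.3728 × 51.7 ≈ 122.67 days.

123 days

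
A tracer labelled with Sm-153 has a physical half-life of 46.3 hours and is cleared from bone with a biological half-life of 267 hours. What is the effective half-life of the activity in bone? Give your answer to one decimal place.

39.5 hours

1/t_eff = 1/t_phys + 1/t_biol = 1/46.3 + 1/267 = 0.025344 per hour.
t_eff = 46.3 × 267 / (46.3 + 267) ≈ 39.458 hours.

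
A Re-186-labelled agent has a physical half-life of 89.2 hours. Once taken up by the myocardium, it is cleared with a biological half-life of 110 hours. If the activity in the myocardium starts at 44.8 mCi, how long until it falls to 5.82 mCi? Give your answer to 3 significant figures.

145 hours

1/t_eff = 1/t_phys + 1/t_biol = 1/89.2 + 1/110 = 0.020302 per hour.
t_eff = 89.2 × 110 / (89.2 + 110) ≈ 49.257 hours.
n = log₂(44.8/5.82) ≈ 2.9444; t = 2.9444 × 49.257 ≈ 145.03 hours.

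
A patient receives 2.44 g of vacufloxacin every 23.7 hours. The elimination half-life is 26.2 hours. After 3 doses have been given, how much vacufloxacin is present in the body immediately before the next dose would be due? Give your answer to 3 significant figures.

The 3 doses were given 71.1, 47.4, 23.7 hours ago.
Total = 2.44·(1/2)^(71.1/26.2) + 2.44·(1/2)^(47.4/26.2) + 2.44·(1/2)^(23.7/26.2)
      = 0.37194 + 0.69627 + 1.3034 ≈ 2.3716 g.

2.37 g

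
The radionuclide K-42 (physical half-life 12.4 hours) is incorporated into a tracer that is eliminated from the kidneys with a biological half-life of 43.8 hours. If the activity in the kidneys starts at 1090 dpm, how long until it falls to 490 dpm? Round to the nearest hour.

11 hours

1/t_eff = 1/t_phys + 1/t_biol = 1/12.4 + 1/43.8 = 0.10348 per hour.
t_eff = 12.4 × 43.8 / (12.4 + 43.8) ≈ 9.6641 hours.
n = log₂(1090/490) ≈ 1.1535; t = 1.1535 × 9.6641 ≈ 11.147 hours.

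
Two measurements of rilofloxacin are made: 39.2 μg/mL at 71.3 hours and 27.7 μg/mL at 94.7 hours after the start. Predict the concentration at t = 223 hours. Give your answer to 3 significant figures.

4.13 μg/mL

Over Δt = 94.7 − 71.3 = 23.4 hours, the level fell by a factor of 39.2/27.7 ≈ 1.4152.
n = log₂(1.4152) ≈ 0.50097 half-lives, so t½ = 23.4/0.50097 ≈ 46.71 hours.
From t = 94.7 to t = 223: 27.7 × (1/2)^((223−94.7)/46.71) ≈ 4.1269 μg/mL.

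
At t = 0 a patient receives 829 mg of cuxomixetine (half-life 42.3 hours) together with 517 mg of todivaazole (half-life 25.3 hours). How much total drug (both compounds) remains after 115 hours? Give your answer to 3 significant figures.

148 mg

cuxomixetine: 829 × (1/2)^(115/42.3) = 829 × (1/2)^2.7187 ≈ 125.94 mg.
todivaazole: 517 × (1/2)^(115/25.3) = 517 × (1/2)^4.5455 ≈ 22.14 mg.
Total = 125.94 + 22.14 ≈ 148.08 mg.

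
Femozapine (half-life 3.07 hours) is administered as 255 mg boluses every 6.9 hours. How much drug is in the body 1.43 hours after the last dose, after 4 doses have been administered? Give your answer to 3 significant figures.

The 4 doses were given 22.13, 15.23, 8.33, 1.43 hours ago.
Total = 255·(1/2)^(22.13/3.07) + 255·(1/2)^(15.23/3.07) + 255·(1/2)^(8.33/3.07) + 255·(1/2)^(1.43/3.07)
      = 1.7241 + 8.1876 + 38.881 + 184.64 ≈ 233.43 mg.

233 mg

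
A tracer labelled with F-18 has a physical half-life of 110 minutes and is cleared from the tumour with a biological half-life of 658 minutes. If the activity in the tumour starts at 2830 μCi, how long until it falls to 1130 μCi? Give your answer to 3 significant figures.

125 minutes

1/t_eff = 1/t_phys + 1/t_biol = 1/110 + 1/658 = 0.010611 per minute.
t_eff = 110 × 658 / (110 + 658) ≈ 94.245 minutes.
n = log₂(2830/1130) ≈ 1.3245; t = 1.3245 × 94.245 ≈ 124.83 minutes.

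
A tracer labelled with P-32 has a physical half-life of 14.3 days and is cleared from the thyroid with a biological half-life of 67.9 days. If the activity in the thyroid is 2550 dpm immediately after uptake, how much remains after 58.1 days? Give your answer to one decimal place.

84.3 dpm

1/t_eff = 1/t_phys + 1/t_biol = 1/14.3 + 1/67.9 = 0.084658 per day.
t_eff = 14.3 × 67.9 / (14.3 + 67.9) ≈ 11.812 days.
Remaining = 2550 × (1/2)^(58.1/11.812) = 2550 × (1/2)^4.9186 ≈ 84.312 dpm.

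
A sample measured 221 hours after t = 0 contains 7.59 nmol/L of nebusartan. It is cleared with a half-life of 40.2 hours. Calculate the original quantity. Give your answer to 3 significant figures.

343 nmol/L

Number of half-lives elapsed: n = 221/40.2 ≈ 5.4975.
A₀ = A × 2^n = 7.59 × 2^5.4975 = 7.59 × 45.177 ≈ 342.89 nmol/L.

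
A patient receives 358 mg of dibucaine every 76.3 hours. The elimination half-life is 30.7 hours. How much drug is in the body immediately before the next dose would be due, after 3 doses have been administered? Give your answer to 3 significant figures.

The 3 doses were given 228.9, 152.6, 76.3 hours ago.
Total = 358·(1/2)^(228.9/30.7) + 358·(1/2)^(152.6/30.7) + 358·(1/2)^(76.3/30.7)
      = 2.0389 + 11.417 + 63.932 ≈ 77.388 mg.

77.4 mg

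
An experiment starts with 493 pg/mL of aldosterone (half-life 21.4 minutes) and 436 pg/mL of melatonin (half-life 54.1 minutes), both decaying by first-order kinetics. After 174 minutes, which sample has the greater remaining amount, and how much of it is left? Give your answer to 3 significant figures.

aldosterone: 493 × (1/2)^8.1308 ≈ 1.7588 pg/mL.
melatonin: 436 × (1/2)^3.2163 ≈ 46.913 pg/mL.
Melatonin has more remaining, at ≈ 46.913 pg/mL.

melatonin, 46.9 pg/mL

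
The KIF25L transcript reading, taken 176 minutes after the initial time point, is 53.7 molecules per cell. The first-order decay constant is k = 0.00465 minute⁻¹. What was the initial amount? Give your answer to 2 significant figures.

120 molecules per cell

t½ = ln 2 / k = 0.69315 / 0.00465 ≈ 149.06 minutes.
Number of half-lives elapsed: n = 176/149.06 ≈ 1.1807.
A₀ = A × 2^n = 53.7 × 2^1.1807 = 53.7 × 2.2669 ≈ 121.73 molecules per cell.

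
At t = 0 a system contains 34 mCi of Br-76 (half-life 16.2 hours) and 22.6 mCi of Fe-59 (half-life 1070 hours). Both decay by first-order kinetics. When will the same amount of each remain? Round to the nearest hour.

10 hours

Set 34·(1/2)^(t/16.2) = 22.6·(1/2)^(t/1070).
Taking log₂: log₂(34/22.6) = t·(1/16.2 − 1/1070).
log₂(1.5044) = 0.58921; 1/16.2 − 1/1070 = 0.060794.
t = 0.58921 / 0.060794 ≈ 9.692 hours.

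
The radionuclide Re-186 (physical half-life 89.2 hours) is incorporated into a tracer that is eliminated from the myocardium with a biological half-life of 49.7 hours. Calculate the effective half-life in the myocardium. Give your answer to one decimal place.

31.9 hours

1/t_eff = 1/t_phys + 1/t_biol = 1/89.2 + 1/49.7 = 0.031331 per hour.
t_eff = 89.2 × 49.7 / (89.2 + 49.7) ≈ 31.917 hours.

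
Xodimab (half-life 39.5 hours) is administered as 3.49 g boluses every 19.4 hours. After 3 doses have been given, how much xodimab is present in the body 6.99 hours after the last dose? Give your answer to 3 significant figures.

The 3 doses were given 45.79, 26.39, 6.99 hours ago.
Total = 3.49·(1/2)^(45.79/39.5) + 3.49·(1/2)^(26.39/39.5) + 3.49·(1/2)^(6.99/39.5)
      = 1.5626 + 2.1964 + 3.0871 ≈ 6.8461 g.

6.85 g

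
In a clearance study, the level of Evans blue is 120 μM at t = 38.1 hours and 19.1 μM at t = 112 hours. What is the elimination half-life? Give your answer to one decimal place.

Over Δt = 112 − 38.1 = 73.9 hours, the level fell by a factor of 120/19.1 ≈ 6.2827.
n = log₂(6.2827) ≈ 2.6514 half-lives, so t½ = 73.9/2.6514 ≈ 27.872 hours.

27.9 hours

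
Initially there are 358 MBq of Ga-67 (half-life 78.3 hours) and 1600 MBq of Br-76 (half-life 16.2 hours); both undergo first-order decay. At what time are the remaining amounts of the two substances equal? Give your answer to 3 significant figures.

Set 358·(1/2)^(t/78.3) = 1600·(1/2)^(t/16.2).
Taking log₂: log₂(358/1600) = t·(1/78.3 − 1/16.2).
log₂(0.22375) = -2.16; 1/78.3 − 1/16.2 = -0.048957.
t = -2.16 / -0.048957 ≈ 44.121 hours.

44.1 hours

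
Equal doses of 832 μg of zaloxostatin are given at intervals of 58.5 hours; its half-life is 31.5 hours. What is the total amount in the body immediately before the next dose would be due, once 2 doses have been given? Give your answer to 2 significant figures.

The 2 doses were given 117, 58.5 hours ago.
Total = 832·(1/2)^(117/31.5) + 832·(1/2)^(58.5/31.5)
      = 63.389 + 229.65 ≈ 293.04 μg.

290 μg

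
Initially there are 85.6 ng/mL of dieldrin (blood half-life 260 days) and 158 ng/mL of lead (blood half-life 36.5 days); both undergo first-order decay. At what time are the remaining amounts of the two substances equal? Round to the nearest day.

38 days

Set 85.6·(1/2)^(t/260) = 158·(1/2)^(t/36.5).
Taking log₂: log₂(85.6/158) = t·(1/260 − 1/36.5).
log₂(0.54177) = -0.88424; 1/260 − 1/36.5 = -0.023551.
t = -0.88424 / -0.023551 ≈ 37.546 days.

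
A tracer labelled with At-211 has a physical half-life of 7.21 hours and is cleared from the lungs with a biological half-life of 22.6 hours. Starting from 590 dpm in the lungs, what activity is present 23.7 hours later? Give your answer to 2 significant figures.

29 dpm

1/t_eff = 1/t_phys + 1/t_biol = 1/7.21 + 1/22.6 = 0.18294 per hour.
t_eff = 7.21 × 22.6 / (7.21 + 22.6) ≈ 5.4662 hours.
Remaining = 590 × (1/2)^(23.7/5.4662) = 590 × (1/2)^4.3358 ≈ 29.218 dpm.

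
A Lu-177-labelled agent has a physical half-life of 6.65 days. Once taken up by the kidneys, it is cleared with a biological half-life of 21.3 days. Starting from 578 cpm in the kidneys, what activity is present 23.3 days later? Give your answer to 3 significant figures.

23.9 cpm

1/t_eff = 1/t_phys + 1/t_biol = 1/6.65 + 1/21.3 = 0.19732 per day.
t_eff = 6.65 × 21.3 / (6.65 + 21.3) ≈ 5.0678 days.
Remaining = 578 × (1/2)^(23.3/5.0678) = 578 × (1/2)^4.5977 ≈ 23.872 cpm.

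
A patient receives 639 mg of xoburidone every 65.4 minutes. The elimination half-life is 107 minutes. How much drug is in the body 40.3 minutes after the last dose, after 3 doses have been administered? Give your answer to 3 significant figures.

1030 mg

The 3 doses were given 171.1, 105.7, 40.3 minutes ago.
Total = 639·(1/2)^(171.1/107) + 639·(1/2)^(105.7/107) + 639·(1/2)^(40.3/107)
      = 210.93 + 322.2 + 492.18 ≈ 1025.3 mg.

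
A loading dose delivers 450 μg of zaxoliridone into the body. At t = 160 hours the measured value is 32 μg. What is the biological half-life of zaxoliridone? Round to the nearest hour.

42 hours

A/A₀ = 32/450 ≈ 0.071111.
n = log₂(14.062) ≈ 3.8138 half-lives elapsed in 160 hours.
t½ = 160/3.8138 ≈ 41.953 hours.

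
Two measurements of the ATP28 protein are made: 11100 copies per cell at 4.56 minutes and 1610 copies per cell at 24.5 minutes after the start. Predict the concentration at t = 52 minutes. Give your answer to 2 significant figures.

Over Δt = 24.5 − 4.56 = 19.94 minutes, the level fell by a factor of 11100/1610 ≈ 6.8944.
n = log₂(6.8944) ≈ 2.7854 half-lives, so t½ = 19.94/2.7854 ≈ 7.1587 minutes.
From t = 24.5 to t = 52: 1610 × (1/2)^((52−24.5)/7.1587) ≈ 112.31 copies per cell.

110 copies per cell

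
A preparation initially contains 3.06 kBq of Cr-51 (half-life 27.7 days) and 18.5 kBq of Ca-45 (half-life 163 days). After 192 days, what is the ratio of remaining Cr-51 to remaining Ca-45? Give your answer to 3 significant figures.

Cr-51: 3.06 × (1/2)^(192/27.7) = 3.06 × (1/2)^6.9314 ≈ 0.02507 kBq.
Ca-45: 18.5 × (1/2)^(192/163) = 18.5 × (1/2)^1.1779 ≈ 8.1768 kBq.
Ratio ≈ 0.02507 / 8.1768 ≈ 0.003066.

0.00307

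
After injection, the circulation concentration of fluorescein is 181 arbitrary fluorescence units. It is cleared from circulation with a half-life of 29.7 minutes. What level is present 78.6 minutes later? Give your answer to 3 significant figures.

Number of half-lives: n = 78.6/29.7 ≈ 2.6465.
Remaining = 181 × (1/2)^2.6465 = 181 × 0.15971 ≈ 28.908 arbitrary fluorescence units.

28.9 arbitrary fluorescence units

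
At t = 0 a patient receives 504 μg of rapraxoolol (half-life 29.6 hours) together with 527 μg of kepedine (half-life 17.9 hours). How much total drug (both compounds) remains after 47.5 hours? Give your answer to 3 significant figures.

249 μg

rapraxoolol: 504 × (1/2)^(47.5/29.6) = 504 × (1/2)^1.6047 ≈ 165.71 μg.
kepedine: 527 × (1/2)^(47.5/17.9) = 527 × (1/2)^2.6536 ≈ 83.751 μg.
Total = 165.71 + 83.751 ≈ 249.46 μg.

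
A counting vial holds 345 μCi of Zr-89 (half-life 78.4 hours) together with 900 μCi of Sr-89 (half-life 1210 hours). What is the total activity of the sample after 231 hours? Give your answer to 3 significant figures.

833 μCi

Zr-89: 345 × (1/2)^(231/78.4) = 345 × (1/2)^2.9464 ≈ 44.756 μCi.
Sr-89: 900 × (1/2)^(231/1210) = 900 × (1/2)^0.19091 ≈ 788.45 μCi.
Total = 44.756 + 788.45 ≈ 833.2 μCi.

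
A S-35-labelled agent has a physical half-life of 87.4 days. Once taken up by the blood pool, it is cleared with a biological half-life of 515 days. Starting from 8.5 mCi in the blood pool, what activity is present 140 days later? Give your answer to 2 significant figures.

1/t_eff = 1/t_phys + 1/t_biol = 1/87.4 + 1/515 = 0.013383 per day.
t_eff = 87.4 × 515 / (87.4 + 515) ≈ 74.719 days.
Remaining = 8.5 × (1/2)^(140/74.719) = 8.5 × (1/2)^1.8737 ≈ 2.3195 mCi.

2.3 mCi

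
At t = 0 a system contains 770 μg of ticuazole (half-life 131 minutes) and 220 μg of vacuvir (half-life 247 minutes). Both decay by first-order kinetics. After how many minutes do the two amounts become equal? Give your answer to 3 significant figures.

504 minutes

Set 770·(1/2)^(t/131) = 220·(1/2)^(t/247).
Taking log₂: log₂(770/220) = t·(1/131 − 1/247).
log₂(3.5) = 1.8074; 1/131 − 1/247 = 0.003585.
t = 1.8074 / 0.003585 ≈ 504.14 minutes.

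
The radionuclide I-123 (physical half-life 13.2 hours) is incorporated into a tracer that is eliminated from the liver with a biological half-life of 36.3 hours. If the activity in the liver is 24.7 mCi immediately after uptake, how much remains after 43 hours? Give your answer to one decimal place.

1/t_eff = 1/t_phys + 1/t_biol = 1/13.2 + 1/36.3 = 0.10331 per hour.
t_eff = 13.2 × 36.3 / (13.2 + 36.3) ≈ 9.68 hours.
Remaining = 24.7 × (1/2)^(43/9.68) = 24.7 × (1/2)^4.4421 ≈ 1.1363 mCi.

1.1 mCi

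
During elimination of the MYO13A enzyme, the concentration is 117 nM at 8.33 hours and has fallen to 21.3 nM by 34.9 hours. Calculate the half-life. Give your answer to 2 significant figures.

11 hours

Over Δt = 34.9 − 8.33 = 26.57 hours, the level fell by a factor of 117/21.3 ≈ 5.493.
n = log₂(5.493) ≈ 2.4576 half-lives, so t½ = 26.57/2.4576 ≈ 10.811 hours.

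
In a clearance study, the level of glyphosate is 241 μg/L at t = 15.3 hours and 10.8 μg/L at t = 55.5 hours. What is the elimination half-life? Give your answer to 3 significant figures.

Over Δt = 55.5 − 15.3 = 40.2 hours, the level fell by a factor of 241/10.8 ≈ 22.315.
n = log₂(22.315) ≈ 4.4799 half-lives, so t½ = 40.2/4.4799 ≈ 8.9734 hours.

8.97 hours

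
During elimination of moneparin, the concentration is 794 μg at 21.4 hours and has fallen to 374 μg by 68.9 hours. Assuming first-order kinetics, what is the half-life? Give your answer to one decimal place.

Over Δt = 68.9 − 21.4 = 47.5 hours, the level fell by a factor of 794/374 ≈ 2.123.
n = log₂(2.123) ≈ 1.0861 half-lives, so t½ = 47.5/1.0861 ≈ 43.734 hours.

43.7 hours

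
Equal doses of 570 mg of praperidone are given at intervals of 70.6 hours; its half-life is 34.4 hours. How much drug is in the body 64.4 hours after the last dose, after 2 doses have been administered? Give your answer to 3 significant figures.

193 mg

The 2 doses were given 135, 64.4 hours ago.
Total = 570·(1/2)^(135/34.4) + 570·(1/2)^(64.4/34.4)
      = 37.541 + 155.71 ≈ 193.25 mg.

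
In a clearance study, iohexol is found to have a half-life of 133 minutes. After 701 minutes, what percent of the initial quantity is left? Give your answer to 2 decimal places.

2.59%

n = 701/133 ≈ 5.2707 half-lives.
Fraction remaining = (1/2)^5.2707 ≈ 0.025904, i.e. 2.5904%.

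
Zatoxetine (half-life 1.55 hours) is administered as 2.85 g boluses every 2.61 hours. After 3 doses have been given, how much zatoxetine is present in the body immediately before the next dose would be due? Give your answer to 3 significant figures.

1.25 g

The 3 doses were given 7.83, 5.22, 2.61 hours ago.
Total = 2.85·(1/2)^(7.83/1.55) + 2.85·(1/2)^(5.22/1.55) + 2.85·(1/2)^(2.61/1.55)
      = 0.085933 + 0.27609 + 0.88705 ≈ 1.2491 g.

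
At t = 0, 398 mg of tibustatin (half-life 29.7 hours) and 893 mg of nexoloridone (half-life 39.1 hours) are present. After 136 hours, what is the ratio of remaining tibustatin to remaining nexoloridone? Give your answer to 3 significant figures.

tibustatin: 398 × (1/2)^(136/29.7) = 398 × (1/2)^4.5791 ≈ 16.651 mg.
nexoloridone: 893 × (1/2)^(136/39.1) = 893 × (1/2)^3.4783 ≈ 80.129 mg.
Ratio ≈ 16.651 / 80.129 ≈ 0.2078.

0.208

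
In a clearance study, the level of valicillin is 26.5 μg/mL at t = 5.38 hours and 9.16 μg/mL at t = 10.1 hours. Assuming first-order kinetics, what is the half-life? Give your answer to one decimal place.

3.1 hours

Over Δt = 10.1 − 5.38 = 4.72 hours, the level fell by a factor of 26.5/9.16 ≈ 2.893.
n = log₂(2.893) ≈ 1.5326 half-lives, so t½ = 4.72/1.5326 ≈ 3.0798 hours.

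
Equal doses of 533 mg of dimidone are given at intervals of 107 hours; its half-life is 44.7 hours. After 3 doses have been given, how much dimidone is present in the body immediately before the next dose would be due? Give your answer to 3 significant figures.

The 3 doses were given 321, 214, 107 hours ago.
Total = 533·(1/2)^(321/44.7) + 533·(1/2)^(214/44.7) + 533·(1/2)^(107/44.7)
      = 3.6726 + 19.3 + 101.42 ≈ 124.4 mg.

124 mg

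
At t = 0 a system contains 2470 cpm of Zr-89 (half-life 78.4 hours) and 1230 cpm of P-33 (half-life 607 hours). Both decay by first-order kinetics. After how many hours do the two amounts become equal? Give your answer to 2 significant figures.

Set 2470·(1/2)^(t/78.4) = 1230·(1/2)^(t/607).
Taking log₂: log₂(2470/1230) = t·(1/78.4 − 1/607).
log₂(2.0081) = 1.0059; 1/78.4 − 1/607 = 0.011108.
t = 1.0059 / 0.011108 ≈ 90.555 hours.

91 hours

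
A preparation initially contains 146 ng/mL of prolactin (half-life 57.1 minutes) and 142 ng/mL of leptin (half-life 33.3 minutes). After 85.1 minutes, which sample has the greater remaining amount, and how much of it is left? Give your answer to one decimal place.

prolactin: 146 × (1/2)^1.4904 ≈ 51.965 ng/mL.
leptin: 142 × (1/2)^2.5556 ≈ 24.154 ng/mL.
Prolactin has more remaining, at ≈ 51.965 ng/mL.

prolactin, 52.0 ng/mL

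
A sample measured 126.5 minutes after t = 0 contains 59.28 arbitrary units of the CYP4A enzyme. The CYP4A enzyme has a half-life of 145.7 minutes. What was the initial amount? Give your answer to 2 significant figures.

Number of half-lives elapsed: n = 126.5/145.7 ≈ 0.86822.
A₀ = A × 2^n = 59.28 × 2^0.86822 = 59.28 × 1.8254 ≈ 108.21 arbitrary units.

110 arbitrary units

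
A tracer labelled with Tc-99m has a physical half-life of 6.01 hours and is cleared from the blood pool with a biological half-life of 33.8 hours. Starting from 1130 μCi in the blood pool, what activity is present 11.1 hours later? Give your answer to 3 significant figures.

1/t_eff = 1/t_phys + 1/t_biol = 1/6.01 + 1/33.8 = 0.19598 per hour.
t_eff = 6.01 × 33.8 / (6.01 + 33.8) ≈ 5.1027 hours.
Remaining = 1130 × (1/2)^(11.1/5.1027) = 1130 × (1/2)^2.1753 ≈ 250.17 μCi.

250 μCi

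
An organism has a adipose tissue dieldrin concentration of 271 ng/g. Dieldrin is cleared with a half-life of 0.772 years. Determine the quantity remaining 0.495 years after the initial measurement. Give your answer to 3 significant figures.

Number of half-lives: n = 0.495/0.772 ≈ 0.64119.
Remaining = 271 × (1/2)^0.64119 = 271 × 0.64118 ≈ 173.76 ng/g.

174 ng/g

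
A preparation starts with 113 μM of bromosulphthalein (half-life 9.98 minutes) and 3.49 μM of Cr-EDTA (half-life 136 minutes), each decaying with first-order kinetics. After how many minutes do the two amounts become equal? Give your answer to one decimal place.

54.0 minutes

Set 113·(1/2)^(t/9.98) = 3.49·(1/2)^(t/136).
Taking log₂: log₂(113/3.49) = t·(1/9.98 − 1/136).
log₂(32.378) = 5.017; 1/9.98 − 1/136 = 0.092847.
t = 5.017 / 0.092847 ≈ 54.034 minutes.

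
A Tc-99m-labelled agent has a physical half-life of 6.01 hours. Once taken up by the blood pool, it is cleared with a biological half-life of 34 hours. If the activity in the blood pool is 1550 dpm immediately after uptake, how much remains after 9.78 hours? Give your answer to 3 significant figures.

1/t_eff = 1/t_phys + 1/t_biol = 1/6.01 + 1/34 = 0.1958 per hour.
t_eff = 6.01 × 34 / (6.01 + 34) ≈ 5.1072 hours.
Remaining = 1550 × (1/2)^(9.78/5.1072) = 1550 × (1/2)^1.9149 ≈ 411.04 dpm.

411 dpm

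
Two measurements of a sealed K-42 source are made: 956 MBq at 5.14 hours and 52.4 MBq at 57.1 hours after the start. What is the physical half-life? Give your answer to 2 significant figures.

12 hours

Over Δt = 57.1 − 5.14 = 51.96 hours, the level fell by a factor of 956/52.4 ≈ 18.244.
n = log₂(18.244) ≈ 4.1894 half-lives, so t½ = 51.96/4.1894 ≈ 12.403 hours.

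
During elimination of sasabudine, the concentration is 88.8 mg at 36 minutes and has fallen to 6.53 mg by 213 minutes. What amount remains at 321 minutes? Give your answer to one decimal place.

1.3 mg

Over Δt = 213 − 36 = 177 minutes, the level fell by a factor of 88.8/6.53 ≈ 13.599.
n = log₂(13.599) ≈ 3.7654 half-lives, so t½ = 177/3.7654 ≈ 47.007 minutes.
From t = 213 to t = 321: 6.53 × (1/2)^((321−213)/47.007) ≈ 1.3283 mg.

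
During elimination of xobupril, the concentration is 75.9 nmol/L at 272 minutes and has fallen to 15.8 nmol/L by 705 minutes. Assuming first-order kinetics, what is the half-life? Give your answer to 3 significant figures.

191 minutes

Over Δt = 705 − 272 = 433 minutes, the level fell by a factor of 75.9/15.8 ≈ 4.8038.
n = log₂(4.8038) ≈ 2.2642 half-lives, so t½ = 433/2.2642 ≈ 191.24 minutes.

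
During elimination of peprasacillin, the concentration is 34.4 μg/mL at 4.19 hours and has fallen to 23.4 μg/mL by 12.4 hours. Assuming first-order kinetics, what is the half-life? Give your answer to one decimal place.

Over Δt = 12.4 − 4.19 = 8.21 hours, the level fell by a factor of 34.4/23.4 ≈ 1.4701.
n = log₂(1.4701) ≈ 0.5559 half-lives, so t½ = 8.21/0.5559 ≈ 14.769 hours.

14.8 hours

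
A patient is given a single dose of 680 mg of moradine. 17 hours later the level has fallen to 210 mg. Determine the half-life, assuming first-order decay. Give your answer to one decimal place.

10.0 hours

A/A₀ = 210/680 ≈ 0.30882.
n = log₂(3.2381) ≈ 1.6951 half-lives elapsed in 17 hours.
t½ = 17/1.6951 ≈ 10.029 hours.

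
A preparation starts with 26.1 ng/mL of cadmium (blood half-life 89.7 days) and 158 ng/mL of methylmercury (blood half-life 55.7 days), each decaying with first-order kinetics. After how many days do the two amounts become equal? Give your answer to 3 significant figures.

382 days

Set 26.1·(1/2)^(t/89.7) = 158·(1/2)^(t/55.7).
Taking log₂: log₂(26.1/158) = t·(1/89.7 − 1/55.7).
log₂(0.16519) = -2.5978; 1/89.7 − 1/55.7 = -0.006805.
t = -2.5978 / -0.006805 ≈ 381.75 days.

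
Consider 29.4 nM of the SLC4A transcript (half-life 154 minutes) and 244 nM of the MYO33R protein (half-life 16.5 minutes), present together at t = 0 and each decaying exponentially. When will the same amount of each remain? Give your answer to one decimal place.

56.4 minutes

Set 29.4·(1/2)^(t/154) = 244·(1/2)^(t/16.5).
Taking log₂: log₂(29.4/244) = t·(1/154 − 1/16.5).
log₂(0.12049) = -3.053; 1/154 − 1/16.5 = -0.054113.
t = -3.053 / -0.054113 ≈ 56.419 minutes.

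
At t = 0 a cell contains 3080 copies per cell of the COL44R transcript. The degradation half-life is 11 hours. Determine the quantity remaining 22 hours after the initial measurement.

770 copies per cell

Elapsed time is 2 half-lives (22/11).
Each half-life halves the amount: 3080 × (1/2)^2 = 3080/4 = 770 copies per cell.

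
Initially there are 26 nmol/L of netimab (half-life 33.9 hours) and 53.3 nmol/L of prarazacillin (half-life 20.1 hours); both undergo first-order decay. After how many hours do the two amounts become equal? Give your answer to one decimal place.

Set 26·(1/2)^(t/33.9) = 53.3·(1/2)^(t/20.1).
Taking log₂: log₂(26/53.3) = t·(1/33.9 − 1/20.1).
log₂(0.4878) = -1.0356; 1/33.9 − 1/20.1 = -0.020253.
t = -1.0356 / -0.020253 ≈ 51.135 hours.

51.1 hours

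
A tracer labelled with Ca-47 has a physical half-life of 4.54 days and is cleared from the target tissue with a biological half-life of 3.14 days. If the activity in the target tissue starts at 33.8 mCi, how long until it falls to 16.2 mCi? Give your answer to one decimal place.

1/t_eff = 1/t_phys + 1/t_biol = 1/4.54 + 1/3.14 = 0.53874 per day.
t_eff = 4.54 × 3.14 / (4.54 + 3.14) ≈ 1.8562 days.
n = log₂(33.8/16.2) ≈ 1.061; t = 1.061 × 1.8562 ≈ 1.9695 days.

2.0 days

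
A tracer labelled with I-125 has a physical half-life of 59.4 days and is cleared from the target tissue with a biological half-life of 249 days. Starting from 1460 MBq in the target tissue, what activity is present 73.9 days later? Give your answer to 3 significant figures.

1/t_eff = 1/t_phys + 1/t_biol = 1/59.4 + 1/249 = 0.020851 per day.
t_eff = 59.4 × 249 / (59.4 + 249) ≈ 47.959 days.
Remaining = 1460 × (1/2)^(73.9/47.959) = 1460 × (1/2)^1.5409 ≈ 501.76 MBq.

502 MBq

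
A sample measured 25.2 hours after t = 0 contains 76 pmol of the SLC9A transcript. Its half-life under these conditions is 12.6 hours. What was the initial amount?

304 pmol

Number of half-lives elapsed: n = 25.2/12.6 ≈ 2.
A₀ = A × 2^n = 76 × 2^2 = 76 × 4 ≈ 304 pmol.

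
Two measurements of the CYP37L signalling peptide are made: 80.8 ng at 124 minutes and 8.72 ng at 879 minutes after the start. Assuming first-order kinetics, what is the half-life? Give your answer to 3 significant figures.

235 minutes

Over Δt = 879 − 124 = 755 minutes, the level fell by a factor of 80.8/8.72 ≈ 9.2661.
n = log₂(9.2661) ≈ 3.212 half-lives, so t½ = 755/3.212 ≈ 235.06 minutes.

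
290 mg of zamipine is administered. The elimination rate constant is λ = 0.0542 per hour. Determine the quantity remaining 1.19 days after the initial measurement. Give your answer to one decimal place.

t½ = ln 2 / λ = 0.69315 / 0.0542 ≈ 12.789 hours.
Convert the elapsed time: 1.19 days = 28.56 hours.
Number of half-lives: n = 28.56/12.789 ≈ 2.2332.
Remaining = 290 × (1/2)^2.2332 = 290 × 0.21268 ≈ 61.678 mg.

61.7 mg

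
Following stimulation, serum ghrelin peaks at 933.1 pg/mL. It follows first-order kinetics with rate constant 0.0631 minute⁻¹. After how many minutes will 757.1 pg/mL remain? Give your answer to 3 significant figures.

3.31 minutes

t½ = ln 2 / λ = 0.69315 / 0.0631 ≈ 10.985 minutes.
Fraction remaining = 757.1/933.1 ≈ 0.81138.
n = log₂(933.1/757.1) = ln(1.2325)/ln 2 ≈ 0.30155 half-lives.
t = n × t½ = 0.30155 × 10.985 ≈ 3.3125 minutes.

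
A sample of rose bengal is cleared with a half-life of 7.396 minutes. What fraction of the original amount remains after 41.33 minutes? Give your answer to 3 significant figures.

n = 41.33/7.396 ≈ 5.5882 half-lives.
Fraction remaining = (1/2)^5.5882 ≈ 0.020787.

0.0208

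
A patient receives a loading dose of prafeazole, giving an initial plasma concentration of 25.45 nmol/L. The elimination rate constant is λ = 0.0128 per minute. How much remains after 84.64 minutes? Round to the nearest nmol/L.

9 nmol/L

t½ = ln 2 / λ = 0.69315 / 0.0128 ≈ 54.152 minutes.
Number of half-lives: n = 84.64/54.152 ≈ 1.563.
Remaining = 25.45 × (1/2)^1.563 = 25.45 × 0.33845 ≈ 8.6134 nmol/L.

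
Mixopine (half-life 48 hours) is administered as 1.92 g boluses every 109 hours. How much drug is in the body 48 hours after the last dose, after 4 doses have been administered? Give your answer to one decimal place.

The 4 doses were given 375, 266, 157, 48 hours ago.
Total = 1.92·(1/2)^(375/48) + 1.92·(1/2)^(266/48) + 1.92·(1/2)^(157/48) + 1.92·(1/2)^(48/48)
      = 0.0085409 + 0.041219 + 0.19892 + 0.96 ≈ 1.2087 g.

1.2 g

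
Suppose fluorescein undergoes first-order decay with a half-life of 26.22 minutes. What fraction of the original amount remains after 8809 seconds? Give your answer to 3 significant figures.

0.0206

8809 seconds = 146.817 minutes.
n = 146.817/26.22 ≈ 5.5994 half-lives.
Fraction remaining = (1/2)^5.5994 ≈ 0.020626.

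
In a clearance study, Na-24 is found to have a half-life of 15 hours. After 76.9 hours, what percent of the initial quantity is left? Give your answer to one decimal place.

n = 76.9/15 ≈ 5.1267 half-lives.
Fraction remaining = (1/2)^5.1267 ≈ 0.028623, i.e. 2.8623%.

2.9%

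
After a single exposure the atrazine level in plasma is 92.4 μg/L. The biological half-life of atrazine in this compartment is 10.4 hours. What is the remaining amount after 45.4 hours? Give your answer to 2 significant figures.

4.5 μg/L

Number of half-lives: n = 45.4/10.4 ≈ 4.3654.
Remaining = 92.4 × (1/2)^4.3654 = 92.4 × 0.048516 ≈ 4.4829 μg/L.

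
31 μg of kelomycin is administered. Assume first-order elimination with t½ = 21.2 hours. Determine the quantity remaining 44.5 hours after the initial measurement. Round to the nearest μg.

Number of half-lives: n = 44.5/21.2 ≈ 2.0991.
Remaining = 31 × (1/2)^2.0991 = 31 × 0.23341 ≈ 7.2357 μg.

7 μg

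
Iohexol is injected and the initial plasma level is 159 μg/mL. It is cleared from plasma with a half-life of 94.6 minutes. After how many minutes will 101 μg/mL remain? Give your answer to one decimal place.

61.9 minutes

Fraction remaining = 101/159 ≈ 0.63522.
n = log₂(159/101) = ln(1.5743)/ln 2 ≈ 0.65467 half-lives.
t = n × t½ = 0.65467 × 94.6 ≈ 61.932 minutes.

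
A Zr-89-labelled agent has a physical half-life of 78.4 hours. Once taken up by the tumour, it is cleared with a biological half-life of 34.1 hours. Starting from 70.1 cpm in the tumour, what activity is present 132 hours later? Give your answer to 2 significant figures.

1/t_eff = 1/t_phys + 1/t_biol = 1/78.4 + 1/34.1 = 0.042081 per hour.
t_eff = 78.4 × 34.1 / (78.4 + 34.1) ≈ 23.764 hours.
Remaining = 70.1 × (1/2)^(132/23.764) = 70.1 × (1/2)^5.5546 ≈ 1.4914 cpm.

1.5 cpm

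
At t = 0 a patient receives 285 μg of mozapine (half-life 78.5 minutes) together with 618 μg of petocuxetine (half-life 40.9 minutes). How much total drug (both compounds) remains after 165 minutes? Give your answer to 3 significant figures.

mozapine: 285 × (1/2)^(165/78.5) = 285 × (1/2)^2.1019 ≈ 66.391 μg.
petocuxetine: 618 × (1/2)^(165/40.9) = 618 × (1/2)^4.0342 ≈ 37.719 μg.
Total = 66.391 + 37.719 ≈ 104.11 μg.

104 μg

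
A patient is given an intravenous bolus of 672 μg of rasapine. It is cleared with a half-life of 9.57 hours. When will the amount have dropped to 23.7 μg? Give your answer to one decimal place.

46.2 hours

Fraction remaining = 23.7/672 ≈ 0.035268.
n = log₂(672/23.7) = ln(28.354)/ln 2 ≈ 4.8255 half-lives.
t = n × t½ = 4.8255 × 9.57 ≈ 46.18 hours.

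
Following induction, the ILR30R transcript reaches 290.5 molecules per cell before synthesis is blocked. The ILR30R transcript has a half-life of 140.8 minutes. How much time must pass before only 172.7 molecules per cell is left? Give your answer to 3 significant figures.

Fraction remaining = 172.7/290.5 ≈ 0.59449.
n = log₂(290.5/172.7) = ln(1.6821)/ln 2 ≈ 0.75027 half-lives.
t = n × t½ = 0.75027 × 140.8 ≈ 105.64 minutes.

106 minutes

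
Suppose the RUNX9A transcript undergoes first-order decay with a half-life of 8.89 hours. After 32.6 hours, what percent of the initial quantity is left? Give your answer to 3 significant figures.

n = 32.6/8.89 ≈ 3.667 half-lives.
Fraction remaining = (1/2)^3.667 ≈ 0.078725, i.e. 7.8725%.

7.87%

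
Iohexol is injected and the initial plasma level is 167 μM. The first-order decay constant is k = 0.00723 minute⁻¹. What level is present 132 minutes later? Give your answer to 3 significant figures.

t½ = ln 2 / k = 0.69315 / 0.00723 ≈ 95.871 minutes.
Number of half-lives: n = 132/95.871 ≈ 1.3769.
Remaining = 167 × (1/2)^1.3769 = 167 × 0.38506 ≈ 64.305 μM.

64.3 μM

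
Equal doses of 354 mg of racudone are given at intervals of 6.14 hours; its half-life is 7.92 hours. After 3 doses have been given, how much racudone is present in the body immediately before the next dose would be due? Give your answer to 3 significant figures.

The 3 doses were given 18.42, 12.28, 6.14 hours ago.
Total = 354·(1/2)^(18.42/7.92) + 354·(1/2)^(12.28/7.92) + 354·(1/2)^(6.14/7.92)
      = 70.612 + 120.85 + 206.84 ≈ 398.3 mg.

398 mg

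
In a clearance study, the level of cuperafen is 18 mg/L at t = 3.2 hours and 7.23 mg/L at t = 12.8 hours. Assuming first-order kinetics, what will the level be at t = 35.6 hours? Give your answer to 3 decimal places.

Over Δt = 12.8 − 3.2 = 9.6 hours, the level fell by a factor of 18/7.23 ≈ 2.4896.
n = log₂(2.4896) ≈ 1.3159 half-lives, so t½ = 9.6/1.3159 ≈ 7.2952 hours.
From t = 12.8 to t = 35.6: 7.23 × (1/2)^((35.6−12.8)/7.2952) ≈ 0.82855 mg/L.

0.829 mg/L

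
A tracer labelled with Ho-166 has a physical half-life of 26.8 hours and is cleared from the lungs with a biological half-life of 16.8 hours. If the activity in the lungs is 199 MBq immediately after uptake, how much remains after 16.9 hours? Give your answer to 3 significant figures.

64.0 MBq

1/t_eff = 1/t_phys + 1/t_biol = 1/26.8 + 1/16.8 = 0.096837 per hour.
t_eff = 26.8 × 16.8 / (26.8 + 16.8) ≈ 10.327 hours.
Remaining = 199 × (1/2)^(16.9/10.327) = 199 × (1/2)^1.6365 ≈ 64.003 MBq.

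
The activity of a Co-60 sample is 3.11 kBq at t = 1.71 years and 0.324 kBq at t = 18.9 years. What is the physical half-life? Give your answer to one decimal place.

5.3 years

Over Δt = 18.9 − 1.71 = 17.19 years, the level fell by a factor of 3.11/0.324 ≈ 9.5988.
n = log₂(9.5988) ≈ 3.2628 half-lives, so t½ = 17.19/3.2628 ≈ 5.2684 years.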